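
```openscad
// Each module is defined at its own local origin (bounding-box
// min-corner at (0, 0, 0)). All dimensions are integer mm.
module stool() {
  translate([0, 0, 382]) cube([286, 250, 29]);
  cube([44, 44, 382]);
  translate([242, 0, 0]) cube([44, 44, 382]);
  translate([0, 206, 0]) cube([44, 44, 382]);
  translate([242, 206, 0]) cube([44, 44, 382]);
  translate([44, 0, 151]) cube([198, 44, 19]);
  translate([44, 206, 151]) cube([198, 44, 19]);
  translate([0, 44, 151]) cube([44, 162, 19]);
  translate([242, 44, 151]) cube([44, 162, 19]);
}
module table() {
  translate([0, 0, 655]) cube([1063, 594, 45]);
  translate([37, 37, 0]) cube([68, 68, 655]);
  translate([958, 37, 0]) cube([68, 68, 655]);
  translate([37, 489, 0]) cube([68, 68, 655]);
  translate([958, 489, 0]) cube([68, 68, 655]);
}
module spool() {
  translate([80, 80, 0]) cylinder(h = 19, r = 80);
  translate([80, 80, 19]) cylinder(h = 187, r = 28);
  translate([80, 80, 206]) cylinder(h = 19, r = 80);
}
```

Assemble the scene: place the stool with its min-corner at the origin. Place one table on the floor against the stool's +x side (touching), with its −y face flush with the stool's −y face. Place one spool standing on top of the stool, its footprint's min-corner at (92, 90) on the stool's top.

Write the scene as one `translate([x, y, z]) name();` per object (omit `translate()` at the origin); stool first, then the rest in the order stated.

stool();
translate([286, 0, 0]) table();
translate([92, 90, 411]) spool();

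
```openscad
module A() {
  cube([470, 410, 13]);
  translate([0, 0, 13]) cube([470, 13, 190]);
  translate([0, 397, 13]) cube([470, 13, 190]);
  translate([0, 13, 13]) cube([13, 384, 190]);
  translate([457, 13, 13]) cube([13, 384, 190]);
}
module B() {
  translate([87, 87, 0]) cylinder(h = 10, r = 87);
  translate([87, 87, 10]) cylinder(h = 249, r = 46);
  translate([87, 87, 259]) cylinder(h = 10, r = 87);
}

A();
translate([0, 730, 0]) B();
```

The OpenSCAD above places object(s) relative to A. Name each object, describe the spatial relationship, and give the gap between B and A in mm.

The spool's nearest face is 320 mm from the open box's +y face.

A is an open box. B is a spool. The spool is on the floor beside the open box on its +y side. The gap between the spool and the open box is 320 mm.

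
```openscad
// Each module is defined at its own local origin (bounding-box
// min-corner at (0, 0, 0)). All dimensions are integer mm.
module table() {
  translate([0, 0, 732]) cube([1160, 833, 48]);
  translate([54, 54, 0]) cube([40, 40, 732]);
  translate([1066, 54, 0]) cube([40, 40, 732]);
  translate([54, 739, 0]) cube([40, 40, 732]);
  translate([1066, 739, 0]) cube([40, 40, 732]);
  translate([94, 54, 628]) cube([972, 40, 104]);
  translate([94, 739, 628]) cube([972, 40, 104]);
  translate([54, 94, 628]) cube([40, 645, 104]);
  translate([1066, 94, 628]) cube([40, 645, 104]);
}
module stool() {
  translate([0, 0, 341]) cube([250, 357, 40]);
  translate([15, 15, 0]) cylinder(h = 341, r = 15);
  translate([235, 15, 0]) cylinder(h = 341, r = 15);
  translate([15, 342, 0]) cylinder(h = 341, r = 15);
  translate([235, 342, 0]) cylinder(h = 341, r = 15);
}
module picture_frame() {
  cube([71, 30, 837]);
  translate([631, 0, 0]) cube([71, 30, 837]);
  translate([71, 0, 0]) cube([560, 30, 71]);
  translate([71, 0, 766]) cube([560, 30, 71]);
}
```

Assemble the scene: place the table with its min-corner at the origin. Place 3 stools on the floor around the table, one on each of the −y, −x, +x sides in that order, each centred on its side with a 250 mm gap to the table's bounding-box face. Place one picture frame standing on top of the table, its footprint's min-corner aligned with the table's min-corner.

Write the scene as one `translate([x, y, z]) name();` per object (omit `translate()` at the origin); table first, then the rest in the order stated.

table();
translate([455, -607, 0]) stool();
translate([-500, 238, 0]) stool();
translate([1410, 238, 0]) stool();
translate([0, 0, 780]) picture_frame();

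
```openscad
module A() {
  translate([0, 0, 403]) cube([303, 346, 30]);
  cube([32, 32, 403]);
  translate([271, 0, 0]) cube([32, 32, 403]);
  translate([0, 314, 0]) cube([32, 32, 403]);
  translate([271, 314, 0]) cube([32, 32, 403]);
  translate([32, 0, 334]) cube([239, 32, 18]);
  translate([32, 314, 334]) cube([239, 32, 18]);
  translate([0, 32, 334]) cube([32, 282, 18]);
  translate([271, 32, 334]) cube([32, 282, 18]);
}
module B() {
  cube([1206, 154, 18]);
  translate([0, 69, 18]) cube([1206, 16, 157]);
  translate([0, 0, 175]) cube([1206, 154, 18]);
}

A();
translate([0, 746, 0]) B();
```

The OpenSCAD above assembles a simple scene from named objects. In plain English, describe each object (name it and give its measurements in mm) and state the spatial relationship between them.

A is a four-legged stool. The seat is 303×346 mm, 30 mm thick, top at z = 433 mm. It stands on four square legs, each 32×32 mm in cross-section, from z = 0 to the seat underside, each flush with a corner of the seat. Four stretchers, 32 mm wide and 18 mm tall, connect adjacent legs with their undersides at z = 334 mm, each running between the inner faces of the legs it joins and aligned with the legs' outer faces on the other axis.

B is an I-beam lying along x, 1206 mm long. Overall section height 193 mm. Two flanges 154 mm wide (y) and 18 mm thick, one on the floor and one at the top; a web 16 mm thick runs between them, centred on the flange width.

The I-beam is on the floor beside the stool on its +y side.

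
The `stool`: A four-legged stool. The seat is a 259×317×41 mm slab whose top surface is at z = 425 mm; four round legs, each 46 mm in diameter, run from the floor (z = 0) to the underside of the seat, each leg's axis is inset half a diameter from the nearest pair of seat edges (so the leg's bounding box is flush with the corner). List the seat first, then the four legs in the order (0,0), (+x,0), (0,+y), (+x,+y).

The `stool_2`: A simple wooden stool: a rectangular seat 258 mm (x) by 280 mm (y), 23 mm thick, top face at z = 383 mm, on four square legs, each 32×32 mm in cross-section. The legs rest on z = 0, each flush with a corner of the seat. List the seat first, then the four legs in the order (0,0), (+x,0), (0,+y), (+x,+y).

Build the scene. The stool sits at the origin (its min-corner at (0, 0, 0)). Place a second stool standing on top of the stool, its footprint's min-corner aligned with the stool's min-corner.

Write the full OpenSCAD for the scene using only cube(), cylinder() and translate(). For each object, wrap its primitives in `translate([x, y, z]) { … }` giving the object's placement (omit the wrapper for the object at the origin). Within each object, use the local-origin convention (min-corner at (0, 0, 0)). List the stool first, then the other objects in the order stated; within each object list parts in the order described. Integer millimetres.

translate([0, 0, 384]) cube([259, 317, 41]);
translate([23, 23, 0]) cylinder(h = 384, r = 23);
translate([236, 23, 0]) cylinder(h = 384, r = 23);
translate([23, 294, 0]) cylinder(h = 384, r = 23);
translate([236, 294, 0]) cylinder(h = 384, r = 23);
translate([0, 0, 425]) {
  translate([0, 0, 360]) cube([258, 280, 23]);
  cube([32, 32, 360]);
  translate([226, 0, 0]) cube([32, 32, 360]);
  translate([0, 248, 0]) cube([32, 32, 360]);
  translate([226, 248, 0]) cube([32, 32, 360]);
}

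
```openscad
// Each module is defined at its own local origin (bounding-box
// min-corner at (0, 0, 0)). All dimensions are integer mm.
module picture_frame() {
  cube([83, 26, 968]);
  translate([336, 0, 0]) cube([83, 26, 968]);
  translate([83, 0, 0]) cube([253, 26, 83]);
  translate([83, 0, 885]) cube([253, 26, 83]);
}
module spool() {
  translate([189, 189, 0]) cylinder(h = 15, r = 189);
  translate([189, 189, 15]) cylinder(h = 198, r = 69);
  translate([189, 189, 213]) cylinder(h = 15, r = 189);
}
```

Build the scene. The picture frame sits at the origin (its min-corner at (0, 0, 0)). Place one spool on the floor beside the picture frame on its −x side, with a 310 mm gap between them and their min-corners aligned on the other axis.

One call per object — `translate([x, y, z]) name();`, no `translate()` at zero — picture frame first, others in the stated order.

picture_frame();
translate([-688, 0, 0]) spool();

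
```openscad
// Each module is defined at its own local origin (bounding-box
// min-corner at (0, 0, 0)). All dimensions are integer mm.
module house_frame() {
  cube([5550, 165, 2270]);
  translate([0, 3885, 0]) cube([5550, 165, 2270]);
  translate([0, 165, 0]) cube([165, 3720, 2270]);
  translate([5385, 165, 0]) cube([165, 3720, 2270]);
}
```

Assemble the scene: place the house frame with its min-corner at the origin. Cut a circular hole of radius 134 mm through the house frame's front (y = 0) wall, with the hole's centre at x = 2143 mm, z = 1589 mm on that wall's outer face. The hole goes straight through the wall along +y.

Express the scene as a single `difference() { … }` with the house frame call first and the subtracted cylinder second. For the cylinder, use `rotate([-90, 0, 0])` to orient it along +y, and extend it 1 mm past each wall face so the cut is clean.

difference() {
  house_frame();
  translate([2143, -1, 1589]) rotate([-90, 0, 0]) cylinder(h = 167, r = 134);
}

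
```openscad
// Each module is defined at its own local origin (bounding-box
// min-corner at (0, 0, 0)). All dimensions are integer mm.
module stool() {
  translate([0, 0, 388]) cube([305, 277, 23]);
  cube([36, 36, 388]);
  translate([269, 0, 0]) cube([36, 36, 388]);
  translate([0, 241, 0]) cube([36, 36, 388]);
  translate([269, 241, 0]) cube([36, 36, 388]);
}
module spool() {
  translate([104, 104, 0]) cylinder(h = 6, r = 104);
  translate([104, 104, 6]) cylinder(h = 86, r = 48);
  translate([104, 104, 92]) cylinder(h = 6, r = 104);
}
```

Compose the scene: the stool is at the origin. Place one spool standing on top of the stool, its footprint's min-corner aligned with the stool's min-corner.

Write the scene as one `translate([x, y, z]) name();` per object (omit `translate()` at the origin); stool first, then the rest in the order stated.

stool();
translate([0, 0, 411]) spool();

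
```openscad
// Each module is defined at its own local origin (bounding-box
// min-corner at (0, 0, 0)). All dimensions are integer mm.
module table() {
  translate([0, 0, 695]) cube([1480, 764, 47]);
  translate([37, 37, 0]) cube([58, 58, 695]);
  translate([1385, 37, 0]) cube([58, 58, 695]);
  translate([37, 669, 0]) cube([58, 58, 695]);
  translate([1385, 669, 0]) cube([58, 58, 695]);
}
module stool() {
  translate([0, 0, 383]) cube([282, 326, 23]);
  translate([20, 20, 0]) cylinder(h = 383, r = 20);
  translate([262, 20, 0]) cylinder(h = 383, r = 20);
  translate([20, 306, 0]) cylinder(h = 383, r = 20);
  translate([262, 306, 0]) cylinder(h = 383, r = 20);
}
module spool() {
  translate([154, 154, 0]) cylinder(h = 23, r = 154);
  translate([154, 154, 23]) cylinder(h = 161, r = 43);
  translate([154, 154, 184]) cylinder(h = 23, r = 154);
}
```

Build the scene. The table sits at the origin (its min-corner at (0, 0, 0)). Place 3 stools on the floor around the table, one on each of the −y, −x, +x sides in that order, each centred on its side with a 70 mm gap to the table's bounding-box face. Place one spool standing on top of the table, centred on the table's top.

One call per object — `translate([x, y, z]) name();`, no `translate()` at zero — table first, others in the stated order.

table();
translate([599, -396, 0]) stool();
translate([-352, 219, 0]) stool();
translate([1550, 219, 0]) stool();
translate([586, 228, 742]) spool();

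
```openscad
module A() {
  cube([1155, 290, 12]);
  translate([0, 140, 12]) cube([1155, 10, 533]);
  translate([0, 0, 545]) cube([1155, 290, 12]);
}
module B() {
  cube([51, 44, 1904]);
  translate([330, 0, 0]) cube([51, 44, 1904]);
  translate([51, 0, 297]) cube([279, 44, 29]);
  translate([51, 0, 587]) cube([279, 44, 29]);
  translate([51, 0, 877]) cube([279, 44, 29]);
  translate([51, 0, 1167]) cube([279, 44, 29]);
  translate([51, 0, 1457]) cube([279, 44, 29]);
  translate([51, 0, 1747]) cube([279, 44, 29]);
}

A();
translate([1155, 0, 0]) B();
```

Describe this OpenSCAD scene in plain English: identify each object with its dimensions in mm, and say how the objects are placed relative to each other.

A is an I-beam lying along x, 1155 mm long. Overall section height 557 mm. Two flanges 290 mm wide (y) and 12 mm thick, one on the floor and one at the top; a web 10 mm thick runs between them, centred on the flange width.

B is a straight ladder. Two 51×44 mm vertical rails, 1904 mm tall, stand 381 mm apart (outside-to-outside) with their front faces coplanar on the −y side. 6 rungs, each 44 mm deep and 29 mm tall, span between the inner faces of the rails, front faces flush with the rails. The lowest rung's underside is at z = 297 mm and rungs are spaced 290 mm apart (underside to underside).

The ladder is against the I-beam's +x side, with their −y faces flush.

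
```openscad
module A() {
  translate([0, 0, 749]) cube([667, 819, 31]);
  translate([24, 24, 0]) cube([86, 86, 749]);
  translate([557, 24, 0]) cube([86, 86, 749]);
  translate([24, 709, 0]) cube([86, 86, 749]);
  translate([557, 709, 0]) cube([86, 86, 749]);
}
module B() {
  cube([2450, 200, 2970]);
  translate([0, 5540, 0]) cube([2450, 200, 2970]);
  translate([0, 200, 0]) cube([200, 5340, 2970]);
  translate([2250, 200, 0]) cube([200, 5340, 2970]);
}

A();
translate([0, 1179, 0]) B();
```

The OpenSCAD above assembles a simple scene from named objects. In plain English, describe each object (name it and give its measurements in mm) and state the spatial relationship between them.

A is a table: top 667 mm (x) × 819 mm (y), 31 mm thick, upper face at z = 780 mm, on four 86×86 mm square legs, each inset 24 mm from the nearest pair of top edges, running from z = 0 to the bottom of the top.

B is the wall frame of a small rectangular building: four walls, each 2970 mm tall and 200 mm thick, enclosing a footprint 2450 mm (x) by 5740 mm (y) outside-to-outside, with no floor or roof. The front and back walls (the −y and +y sides) span the full width; the two side walls fit between them.

The house frame is on the floor beside the table on its +y side.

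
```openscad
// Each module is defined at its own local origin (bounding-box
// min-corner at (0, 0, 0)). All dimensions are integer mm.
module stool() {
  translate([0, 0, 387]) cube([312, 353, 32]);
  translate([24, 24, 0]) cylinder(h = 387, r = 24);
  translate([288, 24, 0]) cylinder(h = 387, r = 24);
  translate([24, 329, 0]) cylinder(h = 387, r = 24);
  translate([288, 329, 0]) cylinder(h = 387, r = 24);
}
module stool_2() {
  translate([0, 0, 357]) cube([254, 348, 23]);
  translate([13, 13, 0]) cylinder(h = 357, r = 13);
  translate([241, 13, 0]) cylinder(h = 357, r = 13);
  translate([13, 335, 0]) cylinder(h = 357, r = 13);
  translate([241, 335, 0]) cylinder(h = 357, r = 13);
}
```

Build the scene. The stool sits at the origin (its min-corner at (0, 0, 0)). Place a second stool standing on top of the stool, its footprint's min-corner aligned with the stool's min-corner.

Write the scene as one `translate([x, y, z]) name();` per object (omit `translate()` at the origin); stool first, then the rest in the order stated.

stool();
translate([0, 0, 419]) stool_2();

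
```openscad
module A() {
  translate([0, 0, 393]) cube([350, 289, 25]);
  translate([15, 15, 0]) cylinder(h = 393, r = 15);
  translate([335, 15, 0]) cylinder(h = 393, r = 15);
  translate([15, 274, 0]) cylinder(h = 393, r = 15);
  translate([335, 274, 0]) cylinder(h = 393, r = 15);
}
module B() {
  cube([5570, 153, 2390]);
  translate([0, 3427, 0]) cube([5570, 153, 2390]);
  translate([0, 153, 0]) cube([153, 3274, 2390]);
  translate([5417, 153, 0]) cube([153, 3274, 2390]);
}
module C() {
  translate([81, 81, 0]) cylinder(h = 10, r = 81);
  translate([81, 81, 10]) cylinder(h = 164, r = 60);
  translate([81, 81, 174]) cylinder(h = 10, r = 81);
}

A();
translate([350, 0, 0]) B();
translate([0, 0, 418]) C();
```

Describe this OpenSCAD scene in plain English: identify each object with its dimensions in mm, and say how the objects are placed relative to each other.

A is a four-legged stool. The seat is a 350×289×25 mm slab whose top surface is at z = 418 mm; four round legs, each 30 mm in diameter, run from the floor (z = 0) to the underside of the seat, each leg's axis is inset half a diameter from the nearest pair of seat edges (so the leg's bounding box is flush with the corner).

B is the wall frame of a small rectangular building: four walls, each 2390 mm tall and 153 mm thick, enclosing a footprint 5570 mm (x) by 3580 mm (y) outside-to-outside, with no floor or roof. The front and back walls (the −y and +y sides) span the full width; the two side walls fit between them.

C is a spool: two coaxial disc flanges of radius 81 mm and thickness 10 mm, joined by a core cylinder of radius 60 mm and height 164 mm. The lower flange rests on z = 0 and the three cylinders share a vertical axis.

The house frame is against the stool's +x side, with their −y faces flush. The spool is on top of the stool.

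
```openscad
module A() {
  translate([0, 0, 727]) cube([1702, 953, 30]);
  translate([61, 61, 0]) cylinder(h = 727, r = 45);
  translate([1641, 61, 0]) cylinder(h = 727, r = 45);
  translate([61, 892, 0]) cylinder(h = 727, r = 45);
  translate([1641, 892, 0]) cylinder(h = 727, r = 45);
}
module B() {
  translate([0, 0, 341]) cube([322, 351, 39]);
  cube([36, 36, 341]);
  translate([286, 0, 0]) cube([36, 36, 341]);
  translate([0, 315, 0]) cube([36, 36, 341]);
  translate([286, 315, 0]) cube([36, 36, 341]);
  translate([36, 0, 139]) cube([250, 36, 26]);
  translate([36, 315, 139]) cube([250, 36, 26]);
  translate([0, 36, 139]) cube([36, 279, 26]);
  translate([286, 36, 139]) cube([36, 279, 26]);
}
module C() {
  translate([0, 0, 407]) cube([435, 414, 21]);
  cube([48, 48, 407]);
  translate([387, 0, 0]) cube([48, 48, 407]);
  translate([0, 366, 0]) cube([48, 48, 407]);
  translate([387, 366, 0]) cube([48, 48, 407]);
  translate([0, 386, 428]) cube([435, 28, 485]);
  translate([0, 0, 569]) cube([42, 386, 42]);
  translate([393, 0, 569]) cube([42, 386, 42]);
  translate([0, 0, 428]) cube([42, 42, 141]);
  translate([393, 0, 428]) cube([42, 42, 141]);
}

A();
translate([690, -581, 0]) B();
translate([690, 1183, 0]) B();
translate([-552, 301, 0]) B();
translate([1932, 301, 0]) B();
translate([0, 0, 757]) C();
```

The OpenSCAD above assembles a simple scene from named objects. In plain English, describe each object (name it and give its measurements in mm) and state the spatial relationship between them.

A is a table: top 1702 mm (x) × 953 mm (y), 30 mm thick, upper face at z = 757 mm, on four round legs of 90 mm diameter, each leg's bounding box inset 16 mm from the nearest pair of top edges, running from z = 0 to the bottom of the top.

B is a four-legged stool. The seat is 322×351 mm, 39 mm thick, top at z = 380 mm. It stands on four square legs, each 36×36 mm in cross-section, from z = 0 to the seat underside, each flush with a corner of the seat. Four stretchers, 36 mm wide and 26 mm tall, connect adjacent legs with their undersides at z = 139 mm, each running between the inner faces of the legs it joins and aligned with the legs' outer faces on the other axis.

C is a chair: 435×414 mm seat, 21 mm thick, top at z = 428 mm, on four 48 mm square corner legs flush with the seat edges. A 28 mm thick backrest slab spans the full seat width, extending 485 mm above the seat top, its back face flush with the seat's +y edge. Two armrests of 42×42 mm section run along each side from the seat's front edge to the front of the backrest, top faces 183 mm above the seat top and outer faces flush with the seat's x-edges; a 42×42 mm post under the front of each armrest stands on the seat at the front corner.

Four stools sit around the table at the −y, +y, −x, +x sides. The chair is on top of the table.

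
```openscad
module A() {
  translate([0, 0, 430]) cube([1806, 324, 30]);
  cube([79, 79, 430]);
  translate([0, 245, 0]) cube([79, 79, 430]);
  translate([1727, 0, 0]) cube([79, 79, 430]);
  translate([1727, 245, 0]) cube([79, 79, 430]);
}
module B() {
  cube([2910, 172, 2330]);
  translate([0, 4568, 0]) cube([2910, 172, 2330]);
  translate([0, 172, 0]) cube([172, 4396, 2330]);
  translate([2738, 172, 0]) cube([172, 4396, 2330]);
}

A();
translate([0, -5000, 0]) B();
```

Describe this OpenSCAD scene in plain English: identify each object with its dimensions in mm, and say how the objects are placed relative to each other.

A is a bench: a 1806×324 mm seat slab, 30 mm thick, top at z = 460 mm, on four 79×79 mm square legs flush with the seat corners and standing on z = 0.

B is a box-shaped house frame (walls only): outside footprint 2910×4740 mm, wall height 2330 mm, wall thickness 172 mm. The two y-facing walls run the full x-width; the two x-facing walls fit between the inner faces of the y-facing walls.

The house frame is on the floor beside the bench on its −y side.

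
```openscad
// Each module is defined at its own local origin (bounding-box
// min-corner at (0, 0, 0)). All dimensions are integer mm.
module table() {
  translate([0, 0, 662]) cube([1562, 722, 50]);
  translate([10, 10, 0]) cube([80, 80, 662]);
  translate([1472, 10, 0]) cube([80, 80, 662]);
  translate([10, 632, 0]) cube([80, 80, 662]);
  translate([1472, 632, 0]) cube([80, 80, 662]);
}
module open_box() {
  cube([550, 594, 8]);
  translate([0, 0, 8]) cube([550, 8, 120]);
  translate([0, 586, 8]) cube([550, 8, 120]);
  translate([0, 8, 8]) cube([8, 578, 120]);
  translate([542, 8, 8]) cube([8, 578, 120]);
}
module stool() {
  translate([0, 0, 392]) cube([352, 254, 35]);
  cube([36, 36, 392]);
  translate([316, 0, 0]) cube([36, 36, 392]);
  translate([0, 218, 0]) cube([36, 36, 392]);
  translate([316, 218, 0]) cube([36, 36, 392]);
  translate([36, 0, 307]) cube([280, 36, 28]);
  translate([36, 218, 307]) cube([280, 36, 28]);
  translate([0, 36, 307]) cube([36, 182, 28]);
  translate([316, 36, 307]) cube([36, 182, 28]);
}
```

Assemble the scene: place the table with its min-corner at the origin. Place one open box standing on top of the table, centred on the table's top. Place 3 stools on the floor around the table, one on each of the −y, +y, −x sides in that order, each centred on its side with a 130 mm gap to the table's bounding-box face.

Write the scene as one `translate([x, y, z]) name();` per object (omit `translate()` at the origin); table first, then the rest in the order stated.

table();
translate([506, 64, 712]) open_box();
translate([605, -384, 0]) stool();
translate([605, 852, 0]) stool();
translate([-482, 234, 0]) stool();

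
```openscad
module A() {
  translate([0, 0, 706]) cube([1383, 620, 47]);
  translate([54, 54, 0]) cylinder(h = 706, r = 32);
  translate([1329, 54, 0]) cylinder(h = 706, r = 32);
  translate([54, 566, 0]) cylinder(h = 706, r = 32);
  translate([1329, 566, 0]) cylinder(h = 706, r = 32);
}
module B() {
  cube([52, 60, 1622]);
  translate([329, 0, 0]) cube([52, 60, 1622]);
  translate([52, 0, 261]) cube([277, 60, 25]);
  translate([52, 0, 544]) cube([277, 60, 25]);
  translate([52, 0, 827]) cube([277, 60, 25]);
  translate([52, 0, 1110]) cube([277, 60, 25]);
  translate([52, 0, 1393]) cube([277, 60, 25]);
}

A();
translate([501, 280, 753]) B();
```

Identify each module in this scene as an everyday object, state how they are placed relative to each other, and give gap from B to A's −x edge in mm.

The ladder's min-x is at 501; the table's min-x is 0; gap = 501 mm.

A is a table. B is a ladder. The ladder is on top of the table, centred. The gap from the ladder to the table's −x edge is 501 mm.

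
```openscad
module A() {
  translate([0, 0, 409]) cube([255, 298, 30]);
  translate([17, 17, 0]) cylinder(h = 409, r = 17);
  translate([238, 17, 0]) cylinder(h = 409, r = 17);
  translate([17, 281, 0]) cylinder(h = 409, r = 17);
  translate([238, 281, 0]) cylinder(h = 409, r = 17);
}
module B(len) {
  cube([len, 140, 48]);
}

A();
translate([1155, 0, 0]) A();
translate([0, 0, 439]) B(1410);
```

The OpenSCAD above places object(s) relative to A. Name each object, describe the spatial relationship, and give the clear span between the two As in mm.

A is a stool. B is a beam. A beam spans the tops of two stools. The clear span between the two stools is 900 mm.

Second stool starts at x = 1155; first ends at x = 255; clear span = 1155 − 255 = 900 mm.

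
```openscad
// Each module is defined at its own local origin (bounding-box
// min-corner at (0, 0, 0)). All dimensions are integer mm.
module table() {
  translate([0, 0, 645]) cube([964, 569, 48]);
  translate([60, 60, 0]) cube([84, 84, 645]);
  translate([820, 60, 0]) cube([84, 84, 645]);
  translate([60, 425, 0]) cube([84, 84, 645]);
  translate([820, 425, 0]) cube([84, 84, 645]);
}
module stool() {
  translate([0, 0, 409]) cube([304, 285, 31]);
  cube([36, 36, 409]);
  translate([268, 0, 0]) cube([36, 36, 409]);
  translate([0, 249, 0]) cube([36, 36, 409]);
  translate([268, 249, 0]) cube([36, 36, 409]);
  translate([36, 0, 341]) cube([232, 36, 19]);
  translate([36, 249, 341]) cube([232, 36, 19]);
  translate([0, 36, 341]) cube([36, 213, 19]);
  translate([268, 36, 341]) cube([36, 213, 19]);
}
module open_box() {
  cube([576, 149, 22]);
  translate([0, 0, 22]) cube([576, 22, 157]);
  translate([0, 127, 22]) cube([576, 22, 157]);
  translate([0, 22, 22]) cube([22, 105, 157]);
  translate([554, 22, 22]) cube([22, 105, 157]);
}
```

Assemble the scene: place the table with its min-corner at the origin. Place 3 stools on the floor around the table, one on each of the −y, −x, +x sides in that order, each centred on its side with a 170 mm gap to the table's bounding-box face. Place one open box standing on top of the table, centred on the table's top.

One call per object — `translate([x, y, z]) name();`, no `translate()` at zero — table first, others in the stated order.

table();
translate([330, -455, 0]) stool();
translate([-474, 142, 0]) stool();
translate([1134, 142, 0]) stool();
translate([194, 210, 693]) open_box();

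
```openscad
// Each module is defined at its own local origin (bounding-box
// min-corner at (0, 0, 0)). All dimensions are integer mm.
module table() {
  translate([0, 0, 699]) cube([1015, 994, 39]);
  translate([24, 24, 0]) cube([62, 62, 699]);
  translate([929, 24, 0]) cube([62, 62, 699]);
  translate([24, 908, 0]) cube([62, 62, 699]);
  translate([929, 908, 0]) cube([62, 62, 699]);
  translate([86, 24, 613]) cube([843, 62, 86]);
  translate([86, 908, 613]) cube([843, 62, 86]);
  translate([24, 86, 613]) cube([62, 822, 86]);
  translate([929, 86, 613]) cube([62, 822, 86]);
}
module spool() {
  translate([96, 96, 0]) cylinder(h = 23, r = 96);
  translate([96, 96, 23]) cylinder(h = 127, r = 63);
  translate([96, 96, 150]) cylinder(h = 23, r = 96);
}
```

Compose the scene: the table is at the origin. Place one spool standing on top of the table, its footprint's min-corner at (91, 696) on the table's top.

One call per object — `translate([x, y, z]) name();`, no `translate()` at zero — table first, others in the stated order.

table();
translate([91, 696, 738]) spool();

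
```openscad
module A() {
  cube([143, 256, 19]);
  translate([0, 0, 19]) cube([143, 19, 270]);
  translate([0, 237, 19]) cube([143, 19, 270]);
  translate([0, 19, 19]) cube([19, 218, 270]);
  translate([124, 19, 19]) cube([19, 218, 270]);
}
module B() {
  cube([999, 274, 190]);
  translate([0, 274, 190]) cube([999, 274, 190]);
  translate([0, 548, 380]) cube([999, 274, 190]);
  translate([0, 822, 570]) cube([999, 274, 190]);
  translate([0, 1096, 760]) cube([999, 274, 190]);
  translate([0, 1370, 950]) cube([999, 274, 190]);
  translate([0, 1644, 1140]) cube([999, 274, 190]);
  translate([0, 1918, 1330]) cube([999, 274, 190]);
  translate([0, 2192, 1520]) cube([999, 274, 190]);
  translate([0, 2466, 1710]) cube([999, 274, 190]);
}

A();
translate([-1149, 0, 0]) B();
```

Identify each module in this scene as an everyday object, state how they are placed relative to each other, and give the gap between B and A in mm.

A is an open box. B is a staircase. The staircase is on the floor beside the open box on its −x side. The gap between the staircase and the open box is 150 mm.

The staircase's nearest face is 150 mm from the open box's −x face.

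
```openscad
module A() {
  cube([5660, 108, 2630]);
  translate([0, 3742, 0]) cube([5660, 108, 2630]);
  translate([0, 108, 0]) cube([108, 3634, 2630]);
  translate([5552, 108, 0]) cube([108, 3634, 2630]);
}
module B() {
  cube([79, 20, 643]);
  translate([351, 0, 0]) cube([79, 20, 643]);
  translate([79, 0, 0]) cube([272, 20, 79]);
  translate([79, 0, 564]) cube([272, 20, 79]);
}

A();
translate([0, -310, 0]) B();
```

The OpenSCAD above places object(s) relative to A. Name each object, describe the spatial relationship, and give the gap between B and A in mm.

The picture frame's nearest face is 290 mm from the house frame's −y face.

A is a house frame. B is a picture frame. The picture frame is on the floor beside the house frame on its −y side. The gap between the picture frame and the house frame is 290 mm.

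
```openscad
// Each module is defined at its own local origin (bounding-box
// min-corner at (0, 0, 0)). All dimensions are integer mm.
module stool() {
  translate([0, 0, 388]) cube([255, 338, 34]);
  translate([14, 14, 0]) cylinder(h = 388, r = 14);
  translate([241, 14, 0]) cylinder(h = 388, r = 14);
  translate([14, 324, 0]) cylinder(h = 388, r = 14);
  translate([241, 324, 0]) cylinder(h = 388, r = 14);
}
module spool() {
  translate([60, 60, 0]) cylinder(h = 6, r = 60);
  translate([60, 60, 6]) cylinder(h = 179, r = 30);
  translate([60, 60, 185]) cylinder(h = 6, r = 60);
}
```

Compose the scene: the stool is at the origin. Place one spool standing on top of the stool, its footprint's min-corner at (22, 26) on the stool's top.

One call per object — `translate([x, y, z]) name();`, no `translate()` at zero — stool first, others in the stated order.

stool();
translate([22, 26, 422]) spool();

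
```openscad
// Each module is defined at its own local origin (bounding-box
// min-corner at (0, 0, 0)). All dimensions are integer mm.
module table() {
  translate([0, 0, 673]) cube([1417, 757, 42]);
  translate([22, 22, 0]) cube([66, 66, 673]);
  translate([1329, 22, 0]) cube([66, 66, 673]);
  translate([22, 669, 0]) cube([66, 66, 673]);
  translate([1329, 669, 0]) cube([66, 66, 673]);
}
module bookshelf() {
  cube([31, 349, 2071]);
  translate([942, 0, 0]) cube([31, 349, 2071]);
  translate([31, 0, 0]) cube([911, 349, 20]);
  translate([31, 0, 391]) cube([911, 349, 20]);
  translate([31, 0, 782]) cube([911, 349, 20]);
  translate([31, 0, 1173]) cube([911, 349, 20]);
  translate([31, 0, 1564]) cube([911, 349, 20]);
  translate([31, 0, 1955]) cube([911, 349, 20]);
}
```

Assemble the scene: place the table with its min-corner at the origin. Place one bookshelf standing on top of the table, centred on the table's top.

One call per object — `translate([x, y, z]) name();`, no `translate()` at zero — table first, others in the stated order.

table();
translate([222, 204, 715]) bookshelf();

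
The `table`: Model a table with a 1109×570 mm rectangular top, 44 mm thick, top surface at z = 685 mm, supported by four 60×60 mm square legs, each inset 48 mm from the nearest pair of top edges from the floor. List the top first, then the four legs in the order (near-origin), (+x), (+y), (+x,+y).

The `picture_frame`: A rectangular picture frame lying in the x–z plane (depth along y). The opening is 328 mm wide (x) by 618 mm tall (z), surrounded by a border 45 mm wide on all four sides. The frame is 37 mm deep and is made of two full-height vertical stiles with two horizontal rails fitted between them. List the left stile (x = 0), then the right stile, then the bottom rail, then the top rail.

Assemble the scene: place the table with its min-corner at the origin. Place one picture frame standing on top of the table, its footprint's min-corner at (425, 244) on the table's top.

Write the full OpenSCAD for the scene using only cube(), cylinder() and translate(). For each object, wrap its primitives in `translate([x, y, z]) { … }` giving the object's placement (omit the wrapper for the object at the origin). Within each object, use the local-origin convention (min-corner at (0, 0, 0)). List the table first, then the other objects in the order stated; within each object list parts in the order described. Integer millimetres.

translate([0, 0, 641]) cube([1109, 570, 44]);
translate([48, 48, 0]) cube([60, 60, 641]);
translate([1001, 48, 0]) cube([60, 60, 641]);
translate([48, 462, 0]) cube([60, 60, 641]);
translate([1001, 462, 0]) cube([60, 60, 641]);
translate([425, 244, 685]) {
  cube([45, 37, 708]);
  translate([373, 0, 0]) cube([45, 37, 708]);
  translate([45, 0, 0]) cube([328, 37, 45]);
  translate([45, 0, 663]) cube([328, 37, 45]);
}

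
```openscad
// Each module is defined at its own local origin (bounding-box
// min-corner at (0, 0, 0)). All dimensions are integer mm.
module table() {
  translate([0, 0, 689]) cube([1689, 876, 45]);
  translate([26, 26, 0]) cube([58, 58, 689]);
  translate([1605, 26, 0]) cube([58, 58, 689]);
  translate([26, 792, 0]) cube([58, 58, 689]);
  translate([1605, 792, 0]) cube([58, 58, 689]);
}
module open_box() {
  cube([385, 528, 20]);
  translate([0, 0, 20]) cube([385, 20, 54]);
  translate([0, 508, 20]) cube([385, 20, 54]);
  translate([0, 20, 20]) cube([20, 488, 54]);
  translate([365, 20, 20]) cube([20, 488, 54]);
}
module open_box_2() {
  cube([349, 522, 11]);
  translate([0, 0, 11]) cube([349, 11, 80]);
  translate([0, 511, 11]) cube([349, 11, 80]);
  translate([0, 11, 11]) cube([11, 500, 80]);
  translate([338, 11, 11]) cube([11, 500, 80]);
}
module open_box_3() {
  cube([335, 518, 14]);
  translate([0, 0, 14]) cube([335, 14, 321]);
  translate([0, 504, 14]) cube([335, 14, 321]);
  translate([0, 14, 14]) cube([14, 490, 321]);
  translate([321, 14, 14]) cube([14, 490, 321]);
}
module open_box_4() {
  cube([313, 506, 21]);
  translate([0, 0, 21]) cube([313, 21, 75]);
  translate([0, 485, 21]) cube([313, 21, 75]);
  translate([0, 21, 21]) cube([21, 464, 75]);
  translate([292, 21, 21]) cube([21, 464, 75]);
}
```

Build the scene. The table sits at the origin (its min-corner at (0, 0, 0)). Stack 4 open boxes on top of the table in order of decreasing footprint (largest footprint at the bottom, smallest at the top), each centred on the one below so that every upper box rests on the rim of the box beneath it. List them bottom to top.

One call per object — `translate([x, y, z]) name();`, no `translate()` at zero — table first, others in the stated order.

table();
translate([652, 174, 734]) open_box();
translate([670, 177, 808]) open_box_2();
translate([677, 179, 899]) open_box_3();
translate([688, 185, 1234]) open_box_4();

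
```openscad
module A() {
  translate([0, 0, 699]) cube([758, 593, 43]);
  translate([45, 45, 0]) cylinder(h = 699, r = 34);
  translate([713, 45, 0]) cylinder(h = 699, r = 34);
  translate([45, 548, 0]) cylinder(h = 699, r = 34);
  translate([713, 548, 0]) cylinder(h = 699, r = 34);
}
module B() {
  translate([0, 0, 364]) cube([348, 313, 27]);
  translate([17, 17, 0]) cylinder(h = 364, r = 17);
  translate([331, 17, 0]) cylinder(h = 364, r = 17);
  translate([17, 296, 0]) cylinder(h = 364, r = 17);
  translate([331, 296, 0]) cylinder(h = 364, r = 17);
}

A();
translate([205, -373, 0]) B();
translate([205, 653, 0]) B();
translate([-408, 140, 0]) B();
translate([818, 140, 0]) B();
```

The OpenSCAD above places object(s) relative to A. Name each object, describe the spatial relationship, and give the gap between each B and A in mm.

A is a table. B is a stool. Four stools sit around the table at the −y, +y, −x, +x sides. The gap between each stool and the table is 60 mm.

Each stool's nearest face is 60 mm from the table's bounding box.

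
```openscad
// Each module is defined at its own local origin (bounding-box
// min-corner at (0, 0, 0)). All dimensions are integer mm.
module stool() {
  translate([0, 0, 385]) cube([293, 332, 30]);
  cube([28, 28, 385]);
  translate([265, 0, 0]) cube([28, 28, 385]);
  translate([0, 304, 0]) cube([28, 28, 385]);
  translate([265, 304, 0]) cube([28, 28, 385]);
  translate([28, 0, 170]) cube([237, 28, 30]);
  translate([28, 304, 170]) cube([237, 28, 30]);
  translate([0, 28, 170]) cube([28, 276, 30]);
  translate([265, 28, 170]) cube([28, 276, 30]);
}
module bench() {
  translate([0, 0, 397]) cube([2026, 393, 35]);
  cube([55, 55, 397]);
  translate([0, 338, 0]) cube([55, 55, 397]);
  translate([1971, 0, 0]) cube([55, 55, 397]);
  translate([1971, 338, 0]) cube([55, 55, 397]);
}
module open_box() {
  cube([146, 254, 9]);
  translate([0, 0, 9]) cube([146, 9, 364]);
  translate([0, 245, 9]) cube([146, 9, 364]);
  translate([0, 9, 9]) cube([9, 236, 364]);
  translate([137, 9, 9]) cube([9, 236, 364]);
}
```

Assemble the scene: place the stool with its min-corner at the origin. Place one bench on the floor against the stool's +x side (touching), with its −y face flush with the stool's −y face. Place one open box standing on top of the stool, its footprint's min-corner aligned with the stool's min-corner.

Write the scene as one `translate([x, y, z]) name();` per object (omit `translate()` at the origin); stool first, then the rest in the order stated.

stool();
translate([293, 0, 0]) bench();
translate([0, 0, 415]) open_box();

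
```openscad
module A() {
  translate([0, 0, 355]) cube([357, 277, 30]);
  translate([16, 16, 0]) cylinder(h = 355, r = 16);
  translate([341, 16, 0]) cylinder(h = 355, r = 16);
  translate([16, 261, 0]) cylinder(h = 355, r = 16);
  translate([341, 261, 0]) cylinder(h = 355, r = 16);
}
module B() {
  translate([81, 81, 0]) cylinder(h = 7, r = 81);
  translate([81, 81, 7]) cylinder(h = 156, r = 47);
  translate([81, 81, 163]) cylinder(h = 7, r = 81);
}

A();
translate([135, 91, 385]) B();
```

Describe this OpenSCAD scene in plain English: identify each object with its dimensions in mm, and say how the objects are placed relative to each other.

A is a simple wooden stool: a rectangular seat 357 mm (x) by 277 mm (y), 30 mm thick, top face at z = 385 mm, on four round legs, each 32 mm in diameter. The legs rest on z = 0, each leg's axis is inset half a diameter from the nearest pair of seat edges (so the leg's bounding box is flush with the corner).

B is a spool: two coaxial disc flanges of radius 81 mm and thickness 7 mm, joined by a core cylinder of radius 47 mm and height 156 mm. The lower flange rests on z = 0 and the three cylinders share a vertical axis.

The spool is on top of the stool.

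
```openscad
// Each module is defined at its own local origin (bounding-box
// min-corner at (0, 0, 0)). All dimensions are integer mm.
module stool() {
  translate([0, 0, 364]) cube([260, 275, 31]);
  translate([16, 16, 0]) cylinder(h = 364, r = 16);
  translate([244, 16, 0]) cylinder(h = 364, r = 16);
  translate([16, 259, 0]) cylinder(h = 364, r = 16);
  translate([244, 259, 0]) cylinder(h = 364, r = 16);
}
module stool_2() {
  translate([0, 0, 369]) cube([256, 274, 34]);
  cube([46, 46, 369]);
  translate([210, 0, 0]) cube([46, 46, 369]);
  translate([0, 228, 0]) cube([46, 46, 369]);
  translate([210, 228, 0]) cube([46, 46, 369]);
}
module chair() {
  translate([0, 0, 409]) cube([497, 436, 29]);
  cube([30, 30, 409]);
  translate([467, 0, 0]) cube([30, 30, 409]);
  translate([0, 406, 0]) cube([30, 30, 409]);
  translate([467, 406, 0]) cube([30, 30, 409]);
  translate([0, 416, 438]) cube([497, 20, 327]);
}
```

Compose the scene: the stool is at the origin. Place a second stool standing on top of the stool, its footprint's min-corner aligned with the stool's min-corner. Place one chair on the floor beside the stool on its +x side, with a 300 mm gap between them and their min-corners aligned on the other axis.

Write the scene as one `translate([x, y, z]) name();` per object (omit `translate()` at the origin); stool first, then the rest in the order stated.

stool();
translate([0, 0, 395]) stool_2();
translate([560, 0, 0]) chair();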